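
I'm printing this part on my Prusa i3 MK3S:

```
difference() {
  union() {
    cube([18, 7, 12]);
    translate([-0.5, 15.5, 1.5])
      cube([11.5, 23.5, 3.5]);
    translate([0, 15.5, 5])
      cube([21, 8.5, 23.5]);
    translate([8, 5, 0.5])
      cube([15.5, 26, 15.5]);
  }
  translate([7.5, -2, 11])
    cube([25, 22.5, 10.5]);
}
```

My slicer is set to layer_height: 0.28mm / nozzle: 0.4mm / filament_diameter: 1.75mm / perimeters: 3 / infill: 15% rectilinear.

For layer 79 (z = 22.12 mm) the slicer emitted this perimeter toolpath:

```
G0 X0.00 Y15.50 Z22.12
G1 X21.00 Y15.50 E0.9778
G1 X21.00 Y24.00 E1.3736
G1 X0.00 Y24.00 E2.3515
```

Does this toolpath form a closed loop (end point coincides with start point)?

no

Start point (G0): (0.00, 15.50). End point (last G1): the path does not return to the start — open.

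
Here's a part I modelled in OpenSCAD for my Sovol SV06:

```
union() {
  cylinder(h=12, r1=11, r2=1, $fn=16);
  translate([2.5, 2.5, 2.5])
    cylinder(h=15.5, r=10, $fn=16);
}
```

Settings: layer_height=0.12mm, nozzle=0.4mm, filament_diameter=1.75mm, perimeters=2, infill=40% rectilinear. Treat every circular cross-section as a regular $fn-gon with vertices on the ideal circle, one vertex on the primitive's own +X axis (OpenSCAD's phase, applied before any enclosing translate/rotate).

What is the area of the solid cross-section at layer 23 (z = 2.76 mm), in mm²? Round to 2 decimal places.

338.27 mm²

At z = 2.76 mm: the cone: at t=0.230 of its height the radius interpolates to r₁+(r₂−r₁)t = 8.700, giving a regular 16-gon of that circumradius (area = (16/2)·8.700²·sin(360°/16) = 231.72 mm²); the r=10 cylinder at (2.5, 2.5) contributes a regular 16-gon of circumradius 10 (area = (16/2)·10.000²·sin(360°/16) = 306.15 mm²); Taking the union: the regions partially overlap — summed areas 537.87 mm² minus the doubly-counted overlap 199.60 mm² gives 338.27 mm² — area = 338.27 mm². Overall, the cross-section is a single solid region. Net area = 338.27 mm².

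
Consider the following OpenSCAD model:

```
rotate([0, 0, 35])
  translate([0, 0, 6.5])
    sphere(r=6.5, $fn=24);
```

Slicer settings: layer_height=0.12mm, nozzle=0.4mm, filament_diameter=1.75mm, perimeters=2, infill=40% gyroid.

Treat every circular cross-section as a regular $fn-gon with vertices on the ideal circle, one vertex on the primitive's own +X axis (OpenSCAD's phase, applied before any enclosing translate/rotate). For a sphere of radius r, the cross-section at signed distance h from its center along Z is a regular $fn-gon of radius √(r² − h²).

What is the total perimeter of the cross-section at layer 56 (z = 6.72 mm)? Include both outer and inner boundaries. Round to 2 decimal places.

At z = 6.72 mm: the sphere: section is a regular 24-gon, circumradius = √(r²−h²) = √(6.5²−0.22²) = 6.496 (perimeter = 2·24·6.496·sin(180°/24) = 40.70 mm); (rotated 35° about Z; rotation is an isometry so areas/perimeters/island counts are preserved). Overall, the cross-section is a single solid region. Total boundary length (outer) = 40.70 mm.

40.70 mm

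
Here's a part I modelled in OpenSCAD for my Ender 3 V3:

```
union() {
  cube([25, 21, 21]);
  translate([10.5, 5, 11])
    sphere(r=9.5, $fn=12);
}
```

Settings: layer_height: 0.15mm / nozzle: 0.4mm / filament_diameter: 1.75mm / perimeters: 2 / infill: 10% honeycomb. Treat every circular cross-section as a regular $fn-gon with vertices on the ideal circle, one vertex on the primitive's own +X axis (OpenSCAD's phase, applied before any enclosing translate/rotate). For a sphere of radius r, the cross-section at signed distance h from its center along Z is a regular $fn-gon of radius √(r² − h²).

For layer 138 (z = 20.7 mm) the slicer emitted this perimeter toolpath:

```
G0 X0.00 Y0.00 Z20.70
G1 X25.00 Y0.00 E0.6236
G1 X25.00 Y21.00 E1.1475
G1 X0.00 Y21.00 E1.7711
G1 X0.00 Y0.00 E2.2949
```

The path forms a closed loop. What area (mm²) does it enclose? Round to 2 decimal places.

Apply the shoelace formula to the sequence of (X, Y) vertices; enclosed area = 525.00 mm².

525.00 mm²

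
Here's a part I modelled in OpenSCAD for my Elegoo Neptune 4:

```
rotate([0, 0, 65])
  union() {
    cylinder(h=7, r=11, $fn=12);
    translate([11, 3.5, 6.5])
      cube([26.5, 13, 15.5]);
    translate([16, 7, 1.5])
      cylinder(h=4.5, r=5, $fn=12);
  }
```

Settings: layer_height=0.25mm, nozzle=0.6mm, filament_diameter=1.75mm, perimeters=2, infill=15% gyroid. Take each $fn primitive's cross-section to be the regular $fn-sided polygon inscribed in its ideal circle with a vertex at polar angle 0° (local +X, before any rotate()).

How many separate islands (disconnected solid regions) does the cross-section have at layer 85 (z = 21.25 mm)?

At z = 21.25 mm: the cylinder is absent (z outside [0, 7]); the cube at (11, 3.5) is present — its section is the full 26.5×13 rectangle; the cylinder at (16, 7) is absent (z outside [1.5, 6]); Merging all regions: only the 26.5×13 cube at (11, 3.5) is present, so the union is just that shape — 1 connected region; (rotated 65° about Z; rotation is an isometry so areas/perimeters/island counts are preserved). Overall, the cross-section is a single solid region. Island count = 1.

1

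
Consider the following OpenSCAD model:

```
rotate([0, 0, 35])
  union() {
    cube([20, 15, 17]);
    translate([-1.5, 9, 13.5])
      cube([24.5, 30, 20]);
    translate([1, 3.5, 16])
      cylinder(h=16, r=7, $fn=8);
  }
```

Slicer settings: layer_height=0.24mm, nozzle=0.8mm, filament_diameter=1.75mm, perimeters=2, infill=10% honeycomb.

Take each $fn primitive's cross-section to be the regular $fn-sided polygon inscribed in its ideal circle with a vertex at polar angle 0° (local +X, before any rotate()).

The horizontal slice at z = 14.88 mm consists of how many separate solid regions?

1

At z = 14.88 mm: the 20×15 cube contributes its full rectangle; the 24.5×30 cube at (-1.5, 9) contributes its full rectangle; the cylinder at (1, 3.5) does not reach this height (z outside [16, 32]); Taking the union: the regions partially overlap (shared area 120.00 mm²), so overlapping operands fuse into one piece — 1 connected region; (whole slice rotated 35° about Z — lengths, areas and connectivity unchanged). The result has 1 disconnected region.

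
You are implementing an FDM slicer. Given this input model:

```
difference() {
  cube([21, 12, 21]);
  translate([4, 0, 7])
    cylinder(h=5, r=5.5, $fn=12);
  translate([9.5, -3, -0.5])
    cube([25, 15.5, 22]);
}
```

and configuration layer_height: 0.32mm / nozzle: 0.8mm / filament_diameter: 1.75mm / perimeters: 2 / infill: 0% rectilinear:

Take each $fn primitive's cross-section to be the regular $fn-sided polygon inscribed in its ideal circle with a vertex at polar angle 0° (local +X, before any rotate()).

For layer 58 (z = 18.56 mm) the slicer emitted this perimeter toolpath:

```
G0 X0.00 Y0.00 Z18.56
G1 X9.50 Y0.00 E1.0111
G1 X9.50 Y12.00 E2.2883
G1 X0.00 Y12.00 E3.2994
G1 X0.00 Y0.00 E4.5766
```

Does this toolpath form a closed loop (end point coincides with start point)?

Start point (G0): (0.00, 0.00). End point (last G1): the path returns to the start — closed.

yes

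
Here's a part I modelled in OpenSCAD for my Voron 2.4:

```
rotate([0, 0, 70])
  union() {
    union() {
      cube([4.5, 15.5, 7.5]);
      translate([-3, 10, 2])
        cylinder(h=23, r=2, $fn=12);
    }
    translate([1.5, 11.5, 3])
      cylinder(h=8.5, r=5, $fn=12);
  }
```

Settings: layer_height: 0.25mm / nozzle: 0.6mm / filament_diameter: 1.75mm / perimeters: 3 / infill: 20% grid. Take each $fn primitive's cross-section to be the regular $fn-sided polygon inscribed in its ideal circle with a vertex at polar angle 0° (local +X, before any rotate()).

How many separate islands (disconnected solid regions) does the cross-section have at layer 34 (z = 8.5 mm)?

At z = 8.5 mm: the cube is not intersected at this z (z outside [0, 7.5]); the r=2 cylinder at (-3, 10) contributes a regular 12-gon of circumradius 2; Merging all regions: only the r=2 cylinder at (-3, 10) is present, so the union is just that shape — 1 connected region; the r=5 cylinder at (1.5, 11.5) contributes a regular 12-gon of circumradius 5; Merging all regions: the regions partially overlap (shared area 6.08 mm²), so overlapping operands fuse into one piece — 1 connected region; (whole slice rotated 70° about Z — lengths, areas and connectivity unchanged). Overall, the cross-section is a single solid region. Island count = 1.

1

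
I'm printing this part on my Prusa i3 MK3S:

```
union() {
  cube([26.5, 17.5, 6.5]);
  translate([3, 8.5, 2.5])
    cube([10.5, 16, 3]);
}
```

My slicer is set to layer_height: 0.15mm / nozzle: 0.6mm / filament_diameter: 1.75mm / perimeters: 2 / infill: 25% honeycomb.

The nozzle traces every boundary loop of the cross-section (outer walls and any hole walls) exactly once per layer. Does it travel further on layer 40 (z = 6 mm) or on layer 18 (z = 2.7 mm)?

Layer 40 (z = 6): the cube is present — its section is the full 26.5×17.5 rectangle (perimeter 88.00 mm); the cube at (3, 8.5) is absent (z outside [2.5, 5.5]); Combining (union): only the 26.5×17.5 cube is present, so the union is just that shape — boundary = 88.00 mm. So its perimeter = 88.00 mm. Layer 18 (z = 2.7): the cube is present — its section is the full 26.5×17.5 rectangle (perimeter 88.00 mm); the cube at (3, 8.5) is present — its section is the full 10.5×16 rectangle (perimeter 53.00 mm); Merging all regions: the regions partially overlap (shared area 94.50 mm²), so the edge portions inside another operand are dropped and the merged outline is re-measured after clipping — boundary = 102.00 mm. So its perimeter = 102.00 mm. Layer 18 is larger (102.00 vs 88.00 mm).

layer 18 (z = 2.7 mm)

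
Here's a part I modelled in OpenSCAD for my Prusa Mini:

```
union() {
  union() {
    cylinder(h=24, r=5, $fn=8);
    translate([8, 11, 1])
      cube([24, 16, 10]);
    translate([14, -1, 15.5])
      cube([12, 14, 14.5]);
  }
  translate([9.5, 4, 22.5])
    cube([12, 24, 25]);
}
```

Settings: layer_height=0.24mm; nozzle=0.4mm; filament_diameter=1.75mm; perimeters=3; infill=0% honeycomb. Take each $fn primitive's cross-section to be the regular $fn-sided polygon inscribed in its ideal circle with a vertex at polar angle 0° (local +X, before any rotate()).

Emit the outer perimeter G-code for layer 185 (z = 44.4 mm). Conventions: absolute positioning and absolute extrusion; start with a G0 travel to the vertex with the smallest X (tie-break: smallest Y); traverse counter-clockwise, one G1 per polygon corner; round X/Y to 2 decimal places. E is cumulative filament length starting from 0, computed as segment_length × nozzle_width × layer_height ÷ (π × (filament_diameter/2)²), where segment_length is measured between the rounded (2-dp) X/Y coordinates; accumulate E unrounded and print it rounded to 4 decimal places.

G0 X9.50 Y4.00 Z44.40
G1 X21.50 Y4.00 E0.4789
G1 X21.50 Y28.00 E1.4368
G1 X9.50 Y28.00 E1.9158
G1 X9.50 Y4.00 E2.8737

At z = 44.4 mm: the cylinder is not intersected at this z (z outside [0, 24]); the cube at (8, 11) does not reach this height (z outside [1, 11]); the cube at (14, -1) is not intersected at this z (z outside [15.5, 30]); Combining (union): nothing is present at this height; the cube at (9.5, 4) (footprint 12×24) is included at this height; Taking the union: only the 12×24 cube at (9.5, 4) is present, so the union is just that shape — 1 connected region. The outline is a single polygon with 4 vertices. Extrusion per mm of travel: 0.4 × 0.24 / (π × 0.875²) = 0.039912. Accumulating E over each segment gives final E = 2.8737.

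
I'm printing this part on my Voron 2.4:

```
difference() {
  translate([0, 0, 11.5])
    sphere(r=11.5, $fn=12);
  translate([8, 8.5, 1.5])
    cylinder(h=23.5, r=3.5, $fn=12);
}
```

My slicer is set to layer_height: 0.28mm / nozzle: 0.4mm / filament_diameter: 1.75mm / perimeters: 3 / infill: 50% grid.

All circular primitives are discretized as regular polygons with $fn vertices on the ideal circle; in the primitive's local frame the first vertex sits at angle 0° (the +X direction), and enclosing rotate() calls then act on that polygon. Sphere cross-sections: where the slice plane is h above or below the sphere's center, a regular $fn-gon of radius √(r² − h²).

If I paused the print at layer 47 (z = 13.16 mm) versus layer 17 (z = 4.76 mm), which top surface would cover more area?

Layer 47 (z = 13.16): the r=11.5 sphere slices to a regular 12-gon of circumradius 11.380 (√(r²−h²) with h=1.66 from center) (area = (12/2)·11.380²·sin(360°/12) = 388.48 mm²); the r=3.5 cylinder at (8, 8.5) contributes a regular 12-gon of circumradius 3.5 (area = (12/2)·3.500²·sin(360°/12) = 36.75 mm²); Taking the first minus the rest: starting from the r=11.5 sphere (388.48 mm²), the r=3.5 cylinder at (8, 8.5) partially overlaps it — only the 13.64 mm² overlap (of its 36.75 mm²) is removed, clipping the outline — area = 374.85 mm². So its area = 374.85 mm². Layer 17 (z = 4.76): the r=11.5 sphere slices to a regular 12-gon of circumradius 9.318 (√(r²−h²) with h=6.74 from center) (area = (12/2)·9.318²·sin(360°/12) = 260.47 mm²); the cylinder at (8, 8.5): section is a regular 12-gon, circumradius r=3.5 (area = (12/2)·3.500²·sin(360°/12) = 36.75 mm²); Taking the first minus the rest: starting from the r=11.5 sphere (260.47 mm²), the r=3.5 cylinder at (8, 8.5) partially overlaps it — only the 2.17 mm² overlap (of its 36.75 mm²) is removed, clipping the outline — area = 258.29 mm². So its area = 258.29 mm². Layer 47 is larger (374.85 vs 258.29 mm²).

layer 47 (z = 13.16 mm)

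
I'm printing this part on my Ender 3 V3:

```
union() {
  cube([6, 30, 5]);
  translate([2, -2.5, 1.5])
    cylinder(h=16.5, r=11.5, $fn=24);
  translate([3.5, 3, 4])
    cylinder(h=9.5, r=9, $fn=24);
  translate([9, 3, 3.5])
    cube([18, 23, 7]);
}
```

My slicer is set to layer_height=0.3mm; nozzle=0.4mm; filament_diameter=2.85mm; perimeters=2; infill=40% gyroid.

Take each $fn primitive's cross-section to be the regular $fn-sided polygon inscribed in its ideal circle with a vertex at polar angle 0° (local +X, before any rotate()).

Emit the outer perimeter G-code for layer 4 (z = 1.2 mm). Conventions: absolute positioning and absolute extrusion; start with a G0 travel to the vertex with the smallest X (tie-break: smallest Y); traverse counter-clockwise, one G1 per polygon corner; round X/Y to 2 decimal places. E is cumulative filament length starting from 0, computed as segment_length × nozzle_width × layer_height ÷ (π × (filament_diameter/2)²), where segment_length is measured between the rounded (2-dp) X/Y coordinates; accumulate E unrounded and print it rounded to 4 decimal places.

At z = 1.2 mm: the 6×30 cube contributes its full rectangle; the cylinder at (2, -2.5) is not intersected at this z (z outside [1.5, 18]); the cylinder at (3.5, 3) is not intersected at this z (z outside [4, 13.5]); the cube at (9, 3) does not reach this height (z outside [3.5, 10.5]); Merging all regions: only the 6×30 cube is present, so the union is just that shape — 1 connected region. The outline is a single polygon with 4 vertices. Extrusion per mm of travel: 0.4 × 0.3 / (π × 1.425²) = 0.018811. Accumulating E over each segment gives final E = 1.3544.

G0 X0.00 Y0.00 Z1.20
G1 X6.00 Y0.00 E0.1129
G1 X6.00 Y30.00 E0.6772
G1 X0.00 Y30.00 E0.7900
G1 X0.00 Y0.00 E1.3544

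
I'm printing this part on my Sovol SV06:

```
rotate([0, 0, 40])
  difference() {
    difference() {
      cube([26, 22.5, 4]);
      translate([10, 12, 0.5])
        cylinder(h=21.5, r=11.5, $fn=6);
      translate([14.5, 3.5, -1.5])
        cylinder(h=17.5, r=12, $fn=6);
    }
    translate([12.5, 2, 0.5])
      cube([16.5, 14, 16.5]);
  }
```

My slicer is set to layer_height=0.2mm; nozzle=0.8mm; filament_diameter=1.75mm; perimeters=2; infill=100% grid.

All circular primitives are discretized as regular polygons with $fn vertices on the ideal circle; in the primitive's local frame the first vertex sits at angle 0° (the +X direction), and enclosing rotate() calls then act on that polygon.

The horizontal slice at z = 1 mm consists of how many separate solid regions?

3

At z = 1 mm: the cube (footprint 26×22.5) is included at this height; the r=11.5 cylinder at (10, 12) contributes a regular 6-gon of circumradius 11.5; the cylinder at (14.5, 3.5): section is a regular 6-gon, circumradius r=12; Taking the first minus the rest: starting from the 26×22.5 cube, the r=11.5 cylinder at (10, 12) partially overlaps it — only the 339.70 mm² overlap (of its 343.60 mm²) is removed, clipping the outline; the r=12 cylinder at (14.5, 3.5) partially overlaps it — only the 101.51 mm² overlap (of its 374.12 mm²) is removed, clipping the outline — 3 connected regions; the cube at (12.5, 2) is present — its section is the full 16.5×14 rectangle; After the difference (first − rest): starting from the result so far, the 16.5×14 cube at (12.5, 2) partially overlaps it — only the 39.38 mm² overlap (of its 231.00 mm²) is removed, clipping the outline — 3 connected regions; (whole slice rotated 40° about Z — lengths, areas and connectivity unchanged). The result has 3 disconnected regions.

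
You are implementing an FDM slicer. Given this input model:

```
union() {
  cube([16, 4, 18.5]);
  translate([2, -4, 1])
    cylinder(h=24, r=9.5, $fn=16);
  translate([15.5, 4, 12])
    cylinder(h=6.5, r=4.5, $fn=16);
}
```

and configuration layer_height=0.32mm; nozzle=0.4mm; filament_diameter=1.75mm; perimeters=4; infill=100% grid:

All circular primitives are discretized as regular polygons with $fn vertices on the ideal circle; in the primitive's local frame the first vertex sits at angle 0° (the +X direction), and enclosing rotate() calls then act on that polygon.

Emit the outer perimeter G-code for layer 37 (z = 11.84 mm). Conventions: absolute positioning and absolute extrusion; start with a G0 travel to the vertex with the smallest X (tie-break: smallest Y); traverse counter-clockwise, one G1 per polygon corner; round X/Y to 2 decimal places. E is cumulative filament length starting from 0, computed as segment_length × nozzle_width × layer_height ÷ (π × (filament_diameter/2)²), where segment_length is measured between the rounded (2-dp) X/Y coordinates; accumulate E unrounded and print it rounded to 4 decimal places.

At z = 11.84 mm: the cube (footprint 16×4) is included at this height; the r=9.5 cylinder at (2, -4) contributes a regular 16-gon of circumradius 9.5; the cylinder at (15.5, 4) does not reach this height (z outside [12, 18.5]); Combining (union): the regions partially overlap (shared area 36.11 mm²), so overlapping operands fuse into one piece — 1 connected region. The outline is a single polygon with 19 vertices. Extrusion per mm of travel: 0.4 × 0.32 / (π × 0.875²) = 0.053216. Accumulating E over each segment gives final E = 3.8541.

G0 X-7.50 Y-4.00 Z11.84
G1 X-6.78 Y-7.64 E0.1975
G1 X-4.72 Y-10.72 E0.3946
G1 X-1.64 Y-12.78 E0.5918
G1 X2.00 Y-13.50 E0.7893
G1 X5.64 Y-12.78 E0.9868
G1 X8.72 Y-10.72 E1.1839
G1 X10.78 Y-7.64 E1.3811
G1 X11.50 Y-4.00 E1.5786
G1 X10.78 Y-0.36 E1.7761
G1 X10.53 Y0.00 E1.7994
G1 X16.00 Y0.00 E2.0905
G1 X16.00 Y4.00 E2.3033
G1 X6.80 Y4.00 E2.7929
G1 X5.64 Y4.78 E2.8673
G1 X2.00 Y5.50 E3.0648
G1 X-1.64 Y4.78 E3.2622
G1 X-4.72 Y2.72 E3.4594
G1 X-6.78 Y-0.36 E3.6566
G1 X-7.50 Y-4.00 E3.8541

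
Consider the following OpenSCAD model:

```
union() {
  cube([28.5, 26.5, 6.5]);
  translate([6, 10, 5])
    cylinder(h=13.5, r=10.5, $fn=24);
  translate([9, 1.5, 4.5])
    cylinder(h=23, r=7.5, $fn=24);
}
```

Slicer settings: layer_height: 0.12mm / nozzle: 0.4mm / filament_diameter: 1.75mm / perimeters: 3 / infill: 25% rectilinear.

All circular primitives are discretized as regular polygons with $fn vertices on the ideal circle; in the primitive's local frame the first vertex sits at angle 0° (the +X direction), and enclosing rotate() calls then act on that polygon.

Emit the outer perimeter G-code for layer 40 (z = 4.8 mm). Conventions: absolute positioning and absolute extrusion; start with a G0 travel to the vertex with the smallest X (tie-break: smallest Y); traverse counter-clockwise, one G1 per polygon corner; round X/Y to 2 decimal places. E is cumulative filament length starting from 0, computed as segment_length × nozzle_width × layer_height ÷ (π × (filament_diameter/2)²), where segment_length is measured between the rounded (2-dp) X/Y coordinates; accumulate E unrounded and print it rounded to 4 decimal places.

At z = 4.8 mm: the cube is present — its section is the full 28.5×26.5 rectangle; the cylinder at (6, 10) is not intersected at this z (z outside [5, 18.5]); the cylinder at (9, 1.5): section is a regular 24-gon, circumradius r=7.5; Combining (union): the regions partially overlap (shared area 109.56 mm²), so overlapping operands fuse into one piece — 1 connected region. The outline is a single polygon with 17 vertices. Extrusion per mm of travel: 0.4 × 0.12 / (π × 0.875²) = 0.019956. Accumulating E over each segment gives final E = 2.3122.

G0 X0.00 Y0.00 Z4.80
G1 X1.70 Y0.00 E0.0339
G1 X1.76 Y-0.44 E0.0428
G1 X2.50 Y-2.25 E0.0818
G1 X3.70 Y-3.80 E0.1209
G1 X5.25 Y-5.00 E0.1600
G1 X7.06 Y-5.74 E0.1991
G1 X9.00 Y-6.00 E0.2381
G1 X10.94 Y-5.74 E0.2772
G1 X12.75 Y-5.00 E0.3162
G1 X14.30 Y-3.80 E0.3553
G1 X15.50 Y-2.25 E0.3945
G1 X16.24 Y-0.44 E0.4335
G1 X16.30 Y0.00 E0.4423
G1 X28.50 Y0.00 E0.6858
G1 X28.50 Y26.50 E1.2146
G1 X0.00 Y26.50 E1.7834
G1 X0.00 Y0.00 E2.3122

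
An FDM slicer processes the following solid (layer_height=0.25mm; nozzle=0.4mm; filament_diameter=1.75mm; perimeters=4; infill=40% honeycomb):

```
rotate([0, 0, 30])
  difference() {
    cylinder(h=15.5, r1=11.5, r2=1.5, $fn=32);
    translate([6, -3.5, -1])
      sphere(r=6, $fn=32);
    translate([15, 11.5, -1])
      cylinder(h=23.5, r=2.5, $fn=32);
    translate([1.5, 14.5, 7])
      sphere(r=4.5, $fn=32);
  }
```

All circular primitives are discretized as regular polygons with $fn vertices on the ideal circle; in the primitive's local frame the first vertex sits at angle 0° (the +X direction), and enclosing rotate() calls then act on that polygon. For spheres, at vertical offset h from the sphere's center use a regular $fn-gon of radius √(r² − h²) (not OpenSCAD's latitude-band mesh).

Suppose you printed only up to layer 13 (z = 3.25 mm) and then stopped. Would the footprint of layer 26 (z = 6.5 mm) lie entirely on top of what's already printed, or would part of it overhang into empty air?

part overhangs

Compare the two slices. At z = 3.25: the cone: at t=0.210 of its height the radius interpolates to r₁+(r₂−r₁)t = 9.403, giving a regular 32-gon of that circumradius (area = (32/2)·9.403²·sin(360°/32) = 276.00 mm²); the r=6 sphere at (6, -3.5) slices to a regular 32-gon of circumradius 4.235 (√(r²−h²) with h=4.25 from center) (area = (32/2)·4.235²·sin(360°/32) = 55.99 mm²); the r=2.5 cylinder at (15, 11.5) gives a regular 32-gon of circumradius 2.5 (constant along its height) (area = (32/2)·2.500²·sin(360°/32) = 19.51 mm²); the r=4.5 sphere at (1.5, 14.5) contributes a regular 32-gon of circumradius √(4.5²−3.75²) = 2.487 (area = (32/2)·2.487²·sin(360°/32) = 19.31 mm²); Subtracting the remaining from the first: starting from the cone (276.00 mm²), the r=6 sphere at (6, -3.5) partially overlaps it — only the 45.45 mm² overlap (of its 55.99 mm²) is removed, clipping the outline; the r=2.5 cylinder at (15, 11.5) misses the remaining region (no effect); the r=4.5 sphere at (1.5, 14.5) misses the remaining region (no effect) — area = 230.55 mm²; (whole slice rotated 30° about Z — lengths, areas and connectivity unchanged). At z = 6.5: the cone (r1=11.5→r2=1.5) has section circumradius 7.306 here — a regular 32-gon (area = (32/2)·7.306²·sin(360°/32) = 166.64 mm²); the sphere at (6, -3.5) does not reach this height (|z−center|=7.500 > r=6); the cylinder at (15, 11.5): section is a regular 32-gon, circumradius r=2.5 (area = (32/2)·2.500²·sin(360°/32) = 19.51 mm²); the r=4.5 sphere at (1.5, 14.5) slices to a regular 32-gon of circumradius 4.472 (√(r²−h²) with h=0.5 from center) (area = (32/2)·4.472²·sin(360°/32) = 62.43 mm²); After the difference (first − rest): starting from the cone (166.64 mm²), the r=2.5 cylinder at (15, 11.5) misses the remaining region (no effect); the r=4.5 sphere at (1.5, 14.5) misses the remaining region (no effect) — area = 166.64 mm²; (whole slice rotated 30° about Z — lengths, areas and connectivity unchanged). Checking containment: at z = 6.5 the cross-section extends beyond the z = 3.25 cross-section by about 27.27 mm².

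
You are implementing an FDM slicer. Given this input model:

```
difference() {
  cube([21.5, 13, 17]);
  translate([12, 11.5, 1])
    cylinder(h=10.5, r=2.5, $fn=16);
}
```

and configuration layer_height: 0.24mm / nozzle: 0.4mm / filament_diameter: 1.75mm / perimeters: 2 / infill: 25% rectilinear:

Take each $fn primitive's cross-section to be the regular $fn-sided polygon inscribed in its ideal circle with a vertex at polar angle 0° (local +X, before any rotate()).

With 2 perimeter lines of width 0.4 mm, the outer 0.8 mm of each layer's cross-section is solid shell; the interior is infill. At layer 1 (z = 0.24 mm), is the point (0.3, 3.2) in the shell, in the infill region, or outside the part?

At z = 0.24 mm: the cube (footprint 21.5×13) is included at this height; the cylinder at (12, 11.5) does not reach this height (z outside [1, 11.5]); Taking the first minus the rest: none of the subtracted shapes is present at this height, so the 21.5×13 cube is unchanged — 1 connected region. Overall, the cross-section is a single solid region. The nearest boundary edge runs (0.00, 13.00)→(0.00, 0.00); distance from the point to it = 0.30 mm. The point is inside the cross-section, 0.30 mm from the nearest boundary — within the 0.8 mm shell band (2 × 0.4).

shell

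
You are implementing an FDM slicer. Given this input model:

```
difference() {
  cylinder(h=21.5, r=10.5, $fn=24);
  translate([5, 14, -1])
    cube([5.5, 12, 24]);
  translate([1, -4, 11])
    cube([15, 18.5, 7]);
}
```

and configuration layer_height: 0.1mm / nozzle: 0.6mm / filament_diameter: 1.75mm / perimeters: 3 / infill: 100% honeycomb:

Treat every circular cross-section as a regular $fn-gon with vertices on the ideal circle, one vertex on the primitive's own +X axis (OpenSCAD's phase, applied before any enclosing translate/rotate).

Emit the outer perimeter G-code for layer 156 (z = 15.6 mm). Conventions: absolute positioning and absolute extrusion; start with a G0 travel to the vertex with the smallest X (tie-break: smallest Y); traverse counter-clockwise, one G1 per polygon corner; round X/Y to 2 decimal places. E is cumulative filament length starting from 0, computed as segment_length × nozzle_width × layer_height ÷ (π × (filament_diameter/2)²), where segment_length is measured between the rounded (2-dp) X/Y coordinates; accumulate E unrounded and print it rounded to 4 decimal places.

At z = 15.6 mm: the cylinder: section is a regular 24-gon, circumradius r=10.5; the 5.5×12 cube at (5, 14) contributes its full rectangle; the cube at (1, -4) (footprint 15×18.5) is included at this height; Taking the first minus the rest: starting from the r=10.5 cylinder, the 5.5×12 cube at (5, 14) misses the remaining region (no effect); the 15×18.5 cube at (1, -4) partially overlaps it — only the 111.88 mm² overlap (of its 277.50 mm²) is removed, clipping the outline — 1 connected region. The outline is a single polygon with 20 vertices. Extrusion per mm of travel: 0.6 × 0.1 / (π × 0.875²) = 0.024945. Accumulating E over each segment gives final E = 1.7259.

G0 X-10.50 Y0.00 Z15.60
G1 X-10.14 Y-2.72 E0.0684
G1 X-9.09 Y-5.25 E0.1368
G1 X-7.42 Y-7.42 E0.2051
G1 X-5.25 Y-9.09 E0.2734
G1 X-2.72 Y-10.14 E0.3417
G1 X0.00 Y-10.50 E0.4102
G1 X2.72 Y-10.14 E0.4786
G1 X5.25 Y-9.09 E0.5469
G1 X7.42 Y-7.42 E0.6152
G1 X9.09 Y-5.25 E0.6835
G1 X9.61 Y-4.00 E0.7173
G1 X1.00 Y-4.00 E0.9321
G1 X1.00 Y10.37 E1.2905
G1 X0.00 Y10.50 E1.3157
G1 X-2.72 Y10.14 E1.3841
G1 X-5.25 Y9.09 E1.4525
G1 X-7.42 Y7.42 E1.5208
G1 X-9.09 Y5.25 E1.5891
G1 X-10.14 Y2.72 E1.6574
G1 X-10.50 Y0.00 E1.7259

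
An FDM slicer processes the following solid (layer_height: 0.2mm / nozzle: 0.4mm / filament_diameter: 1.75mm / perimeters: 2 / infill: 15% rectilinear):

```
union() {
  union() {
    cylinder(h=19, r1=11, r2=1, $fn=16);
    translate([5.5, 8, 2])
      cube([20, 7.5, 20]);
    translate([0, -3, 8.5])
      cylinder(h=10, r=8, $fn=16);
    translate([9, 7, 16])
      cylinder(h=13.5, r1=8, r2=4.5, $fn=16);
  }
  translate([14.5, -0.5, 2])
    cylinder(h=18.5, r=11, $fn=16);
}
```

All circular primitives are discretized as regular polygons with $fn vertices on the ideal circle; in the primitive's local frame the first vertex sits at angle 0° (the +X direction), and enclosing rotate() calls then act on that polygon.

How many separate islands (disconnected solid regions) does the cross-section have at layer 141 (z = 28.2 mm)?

At z = 28.2 mm: the cone is absent (z outside [0, 19]); the cube at (5.5, 8) is absent (z outside [2, 22]); the cylinder at (0, -3) is not intersected at this z (z outside [8.5, 18.5]); the cone at (9, 7): at t=0.904 of its height the radius interpolates to r₁+(r₂−r₁)t = 4.837, giving a regular 16-gon of that circumradius; Taking the union: only the cone at (9, 7) is present, so the union is just that shape — 1 connected region; the cylinder at (14.5, -0.5) is not intersected at this z (z outside [2, 20.5]); Combining (union): only that combined region is present, so the union is just that shape — 1 connected region. Overall, the cross-section is a single solid region. Island count = 1.

1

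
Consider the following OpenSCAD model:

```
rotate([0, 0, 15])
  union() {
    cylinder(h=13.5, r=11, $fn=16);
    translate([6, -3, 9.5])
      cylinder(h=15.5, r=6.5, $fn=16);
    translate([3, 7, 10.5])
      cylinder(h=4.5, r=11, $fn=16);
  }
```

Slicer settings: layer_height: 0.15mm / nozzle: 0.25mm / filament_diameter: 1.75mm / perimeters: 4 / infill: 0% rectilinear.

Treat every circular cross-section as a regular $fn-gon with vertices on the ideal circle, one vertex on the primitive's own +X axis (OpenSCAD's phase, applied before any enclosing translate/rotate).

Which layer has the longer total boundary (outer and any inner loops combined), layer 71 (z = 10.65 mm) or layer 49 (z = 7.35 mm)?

layer 71 (z = 10.65 mm)

Layer 71 (z = 10.65): the r=11 cylinder contributes a regular 16-gon of circumradius 11 (perimeter = 2·16·11.000·sin(180°/16) = 68.67 mm); the r=6.5 cylinder at (6, -3) gives a regular 16-gon of circumradius 6.5 (constant along its height) (perimeter = 2·16·6.500·sin(180°/16) = 40.58 mm); the r=11 cylinder at (3, 7) contributes a regular 16-gon of circumradius 11 (perimeter = 2·16·11.000·sin(180°/16) = 68.67 mm); Taking the union: the regions partially overlap (shared area 317.94 mm²), so the edge portions inside another operand are dropped and the merged outline is re-measured after clipping — boundary = 86.55 mm; (rotated 15° about Z; rotation is an isometry so areas/perimeters/island counts are preserved). So its perimeter = 86.55 mm. Layer 49 (z = 7.35): the r=11 cylinder contributes a regular 16-gon of circumradius 11 (perimeter = 2·16·11.000·sin(180°/16) = 68.67 mm); the cylinder at (6, -3) is absent (z outside [9.5, 25]); the cylinder at (3, 7) does not reach this height (z outside [10.5, 15]); Combining (union): only the r=11 cylinder is present, so the union is just that shape — boundary = 68.67 mm; (rotated 15° about Z; rotation is an isometry so areas/perimeters/island counts are preserved). So its perimeter = 68.67 mm. Layer 71 is larger (86.55 vs 68.67 mm).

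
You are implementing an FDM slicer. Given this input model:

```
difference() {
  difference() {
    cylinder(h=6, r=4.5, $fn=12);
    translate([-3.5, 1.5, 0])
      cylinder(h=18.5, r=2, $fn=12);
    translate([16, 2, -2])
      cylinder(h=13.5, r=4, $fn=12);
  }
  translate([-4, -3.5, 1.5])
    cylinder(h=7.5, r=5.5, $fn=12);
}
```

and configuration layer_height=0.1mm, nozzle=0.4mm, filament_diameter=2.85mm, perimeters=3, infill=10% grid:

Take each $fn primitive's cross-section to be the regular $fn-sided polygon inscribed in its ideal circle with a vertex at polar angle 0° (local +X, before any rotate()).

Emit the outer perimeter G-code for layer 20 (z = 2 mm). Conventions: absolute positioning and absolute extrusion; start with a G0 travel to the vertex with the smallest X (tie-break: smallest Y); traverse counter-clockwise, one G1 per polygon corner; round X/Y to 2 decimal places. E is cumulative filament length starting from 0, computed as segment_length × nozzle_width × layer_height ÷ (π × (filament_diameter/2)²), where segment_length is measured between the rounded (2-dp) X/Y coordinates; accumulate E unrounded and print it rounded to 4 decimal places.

At z = 2 mm: the r=4.5 cylinder gives a regular 12-gon of circumradius 4.5 (constant along its height); the cylinder at (-3.5, 1.5): section is a regular 12-gon, circumradius r=2; the r=4 cylinder at (16, 2) contributes a regular 12-gon of circumradius 4; After the difference (first − rest): starting from the r=4.5 cylinder, the r=2 cylinder at (-3.5, 1.5) partially overlaps it — only the 7.72 mm² overlap (of its 12.00 mm²) is removed, clipping the outline; the r=4 cylinder at (16, 2) misses the remaining region (no effect) — 1 connected region; the cylinder at (-4, -3.5): section is a regular 12-gon, circumradius r=5.5; Taking the first minus the rest: starting from the result so far, the r=5.5 cylinder at (-4, -3.5) partially overlaps it — only the 20.50 mm² overlap (of its 90.75 mm²) is removed, clipping the outline — 1 connected region. The outline is a single polygon with 16 vertices. Extrusion per mm of travel: 0.4 × 0.1 / (π × 1.425²) = 0.006270. Accumulating E over each segment gives final E = 0.1566.

G0 X-2.83 Y3.32 Z2.00
G1 X-2.50 Y3.23 E0.0021
G1 X-1.77 Y2.50 E0.0086
G1 X-1.50 Y1.50 E0.0151
G1 X-1.54 Y1.34 E0.0161
G1 X-1.25 Y1.26 E0.0180
G1 X0.76 Y-0.75 E0.0359
G1 X1.50 Y-3.50 E0.0537
G1 X1.33 Y-4.14 E0.0579
G1 X2.25 Y-3.90 E0.0638
G1 X3.90 Y-2.25 E0.0785
G1 X4.50 Y0.00 E0.0931
G1 X3.90 Y2.25 E0.1077
G1 X2.25 Y3.90 E0.1223
G1 X0.00 Y4.50 E0.1369
G1 X-2.25 Y3.90 E0.1515
G1 X-2.83 Y3.32 E0.1566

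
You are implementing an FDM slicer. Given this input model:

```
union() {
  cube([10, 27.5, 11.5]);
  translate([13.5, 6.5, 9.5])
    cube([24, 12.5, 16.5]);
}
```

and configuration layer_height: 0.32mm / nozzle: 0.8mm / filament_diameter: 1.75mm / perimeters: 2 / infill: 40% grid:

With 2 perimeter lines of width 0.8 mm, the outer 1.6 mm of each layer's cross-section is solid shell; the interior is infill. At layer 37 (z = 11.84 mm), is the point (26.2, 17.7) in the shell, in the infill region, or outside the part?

shell

At z = 11.84 mm: the cube is absent (z outside [0, 11.5]); the cube at (13.5, 6.5) is present — its section is the full 24×12.5 rectangle; Combining (union): only the 24×12.5 cube at (13.5, 6.5) is present, so the union is just that shape — 1 connected region. Overall, the cross-section is a single solid region. The nearest boundary edge runs (37.50, 19.00)→(13.50, 19.00); distance from the point to it = 1.30 mm. The point is inside the cross-section, 1.30 mm from the nearest boundary — within the 1.6 mm shell band (2 × 0.8).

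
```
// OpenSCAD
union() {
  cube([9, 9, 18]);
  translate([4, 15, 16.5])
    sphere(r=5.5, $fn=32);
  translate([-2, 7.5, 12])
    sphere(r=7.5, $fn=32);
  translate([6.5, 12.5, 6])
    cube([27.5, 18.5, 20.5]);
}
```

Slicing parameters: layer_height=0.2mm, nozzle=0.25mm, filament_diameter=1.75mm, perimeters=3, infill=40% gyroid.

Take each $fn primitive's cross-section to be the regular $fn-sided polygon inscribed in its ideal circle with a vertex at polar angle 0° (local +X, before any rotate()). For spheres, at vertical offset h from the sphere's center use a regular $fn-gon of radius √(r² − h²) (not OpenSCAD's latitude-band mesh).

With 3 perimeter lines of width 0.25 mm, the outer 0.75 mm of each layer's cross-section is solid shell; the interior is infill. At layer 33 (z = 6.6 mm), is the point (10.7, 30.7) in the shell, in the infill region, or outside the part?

shell

At z = 6.6 mm: the 9×9 cube contributes its full rectangle; the sphere at (4, 15) does not reach this height (|z−center|=9.900 > r=5.5); the r=7.5 sphere at (-2, 7.5) contributes a regular 32-gon of circumradius √(7.5²−5.4²) = 5.205; the cube at (6.5, 12.5) (footprint 27.5×18.5) is included at this height; Combining (union): the regions partially overlap (shared area 15.70 mm²), so overlapping operands fuse into one piece — 2 connected regions. Overall, the cross-section has 2 separate islands. The nearest boundary edge runs (6.50, 31.00)→(34.00, 31.00); distance from the point to it = 0.30 mm. (Shell/infill is judged within the island containing the point — the largest one.) The point is inside the cross-section, 0.30 mm from the nearest boundary — within the 0.75 mm shell band (3 × 0.25).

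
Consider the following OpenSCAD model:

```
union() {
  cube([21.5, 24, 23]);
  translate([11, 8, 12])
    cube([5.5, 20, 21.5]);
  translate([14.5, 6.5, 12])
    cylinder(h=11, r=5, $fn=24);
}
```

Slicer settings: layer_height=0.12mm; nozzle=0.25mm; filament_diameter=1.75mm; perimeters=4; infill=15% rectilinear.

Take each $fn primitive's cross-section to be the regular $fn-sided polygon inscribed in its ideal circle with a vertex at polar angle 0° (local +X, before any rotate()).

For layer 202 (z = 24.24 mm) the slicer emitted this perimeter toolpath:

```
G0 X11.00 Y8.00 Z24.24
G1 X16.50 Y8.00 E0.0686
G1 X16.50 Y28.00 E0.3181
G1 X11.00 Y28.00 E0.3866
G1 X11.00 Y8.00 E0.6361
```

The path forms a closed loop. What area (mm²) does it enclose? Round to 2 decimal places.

Apply the shoelace formula to the sequence of (X, Y) vertices; enclosed area = 110.00 mm².

110.00 mm²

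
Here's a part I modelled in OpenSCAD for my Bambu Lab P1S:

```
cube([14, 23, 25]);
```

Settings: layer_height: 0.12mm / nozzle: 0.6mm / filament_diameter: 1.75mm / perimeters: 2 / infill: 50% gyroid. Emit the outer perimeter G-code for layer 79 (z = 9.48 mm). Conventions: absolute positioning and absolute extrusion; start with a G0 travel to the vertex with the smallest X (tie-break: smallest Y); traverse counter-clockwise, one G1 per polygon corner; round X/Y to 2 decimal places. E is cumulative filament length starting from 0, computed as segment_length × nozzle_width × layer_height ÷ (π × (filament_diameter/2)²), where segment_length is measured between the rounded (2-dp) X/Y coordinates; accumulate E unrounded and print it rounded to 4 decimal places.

G0 X0.00 Y0.00 Z9.48
G1 X14.00 Y0.00 E0.4191
G1 X14.00 Y23.00 E1.1076
G1 X0.00 Y23.00 E1.5266
G1 X0.00 Y0.00 E2.2151

At z = 9.48 mm: the 14×23 cube contributes its full rectangle. The outline is a single polygon with 4 vertices. Extrusion per mm of travel: 0.6 × 0.12 / (π × 0.875²) = 0.029934. Accumulating E over each segment gives final E = 2.2151.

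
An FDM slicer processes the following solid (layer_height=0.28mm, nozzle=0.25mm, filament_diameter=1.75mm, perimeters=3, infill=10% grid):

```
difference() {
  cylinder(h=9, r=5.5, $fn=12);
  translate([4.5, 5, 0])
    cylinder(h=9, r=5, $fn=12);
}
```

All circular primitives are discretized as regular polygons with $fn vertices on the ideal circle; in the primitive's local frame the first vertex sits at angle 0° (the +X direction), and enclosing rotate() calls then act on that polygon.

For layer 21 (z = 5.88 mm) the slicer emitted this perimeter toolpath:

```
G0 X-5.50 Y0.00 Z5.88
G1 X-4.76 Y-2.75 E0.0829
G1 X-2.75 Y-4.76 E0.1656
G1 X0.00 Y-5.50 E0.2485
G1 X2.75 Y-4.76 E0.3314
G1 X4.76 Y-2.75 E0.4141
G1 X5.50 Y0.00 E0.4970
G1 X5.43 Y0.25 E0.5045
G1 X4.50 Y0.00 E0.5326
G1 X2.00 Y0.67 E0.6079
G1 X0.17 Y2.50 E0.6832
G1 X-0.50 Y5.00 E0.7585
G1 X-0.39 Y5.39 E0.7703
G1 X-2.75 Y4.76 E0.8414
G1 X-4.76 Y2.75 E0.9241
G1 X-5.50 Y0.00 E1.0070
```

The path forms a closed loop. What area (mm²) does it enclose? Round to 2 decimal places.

71.69 mm²

Apply the shoelace formula to the sequence of (X, Y) vertices; enclosed area = 71.69 mm².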